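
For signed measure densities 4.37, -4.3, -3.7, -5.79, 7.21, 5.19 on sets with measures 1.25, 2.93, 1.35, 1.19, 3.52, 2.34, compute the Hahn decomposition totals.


Step 1: Compute signed measure on each set:
  Set 1: 4.37 * 1.25 = 5.4625
  Set 2: -4.3 * 2.93 = -12.599
  Set 3: -3.7 * 1.35 = -4.995
  Set 4: -5.79 * 1.19 = -6.8901
  Set 5: 7.21 * 3.52 = 25.3792
  Set 6: 5.19 * 2.34 = 12.1446
Step 2: Total signed measure = (5.4625) + (-12.599) + (-4.995) + (-6.8901) + (25.3792) + (12.1446)
     = 18.5022
Step 3: Positive part mu+(X) = sum of positive contributions = 42.9863
Step 4: Negative part mu-(X) = |sum of negative contributions| = 24.4841


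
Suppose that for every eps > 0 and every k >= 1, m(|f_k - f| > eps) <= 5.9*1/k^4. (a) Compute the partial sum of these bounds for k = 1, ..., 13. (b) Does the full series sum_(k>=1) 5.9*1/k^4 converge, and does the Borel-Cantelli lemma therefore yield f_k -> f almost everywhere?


Step 1: List the terms 5.9*1/k^4 for k = 1 to 13:
  k=1: 5.9
  k=2: 0.36875
  k=3: 0.07284
  k=4: 0.023047
  k=5: 0.00944
  k=6: 0.004552
  k=7: 0.002457
  k=8: 0.00144
  k=9: 8.992532e-04
  k=10: 5.900000e-04
  k=11: 4.029779e-04
  k=12: 2.845293e-04
  k=13: 2.065754e-04
Step 2: Partial sum = 5.9 + 0.36875 + 0.07284 + 0.023047 + 0.00944 + 0.004552 + 0.002457 + 0.00144 + 8.992532e-04 + 5.900000e-04 + 4.029779e-04 + 2.845293e-04 + 2.065754e-04
     = 6.38491
Step 3: The full series sum_(k>=1) 5.9*1/k^4 converges (p-series with p = 4 > 1; a constant multiple of a convergent series converges).
Step 4: Fix eps > 0. Since sum_k m(|f_k - f| > eps) < infinity, the Borel-Cantelli lemma gives
        m(limsup_k {|f_k - f| > eps}) = 0, i.e. for a.e. x, |f_k(x) - f(x)| <= eps for all large k.
        Applying this with eps = 1/j for j = 1, 2, ... and intersecting the countably many full-measure sets,
        for a.e. x we get limsup_k |f_k(x) - f(x)| <= 1/j for every j, hence f_k -> f almost everywhere.
Conclusion: series converges; Borel-Cantelli yields f_k -> f a.e.


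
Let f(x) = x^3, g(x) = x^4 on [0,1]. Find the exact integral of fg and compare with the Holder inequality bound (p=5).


Step 1: Exact integral of f*g = integral(x^7, 0, 1) = 1/8
     = 0.125
Step 2: Holder bound with p=5, q=1.25:
  ||f||_p = (integral x^15 dx)^(1/5) = (1/16)^(1/5) = 0.574349
  ||g||_q = (integral x^5 dx)^(1/1.25) = (1/6)^(1/1.25) = 0.238495
Step 3: Holder bound = ||f||_p * ||g||_q = 0.574349 * 0.238495 = 0.136979
Verification: 0.125 <= 0.136979 (Holder holds)


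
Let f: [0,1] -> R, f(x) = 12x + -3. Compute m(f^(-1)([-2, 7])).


f^(-1)([-2, 7]) = {x : -2 <= 12x + -3 <= 7}
Solving: (-2 - -3)/12 <= x <= (7 - -3)/12
= [0.083333, 0.833333]
Intersecting with [0,1]: [0.083333, 0.833333]
Measure = 0.833333 - 0.083333 = 0.75


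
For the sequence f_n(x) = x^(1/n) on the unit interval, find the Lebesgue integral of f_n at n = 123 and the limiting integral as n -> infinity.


At n = 123: f_123(x) = x^(1/123).
Step 1: integral(x^(1/123), 0, 1) = [x^(1/123+1) / (1/123+1)] from 0 to 1
     = 1 / (1/123 + 1) = 1 / ((123+1)/123) = 123/(123+1)
     = 123/124 = 0.991935
Step 2: As n -> infinity, f_n(x) = x^(1/n) -> 1 for x in (0,1], and f_n is increasing in n.
By MCT, lim_n integral(f_n) = integral(lim_n f_n) = integral(1, 0, 1) = 1.
Step 3: Verify convergence: 123/124 = 0.991935 -> 1


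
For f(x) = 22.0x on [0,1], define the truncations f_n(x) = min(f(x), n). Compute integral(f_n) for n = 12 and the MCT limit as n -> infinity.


f(x) = 22.0x on [0,1]; f_n(x) = min(22.0x, n). At n = 12:
Step 1: f(x) reaches 12 at x = 12/22.0 = 0.545455
Step 2: integral(f_12) = integral(22.0x, 0, 0.545455) + integral(12, 0.545455, 1)
       = 22.0*0.545455^2/2 + 12*(1 - 0.545455)
       = 3.272727 + 5.454545
       = 8.727273
Step 3: As n -> infinity, f_n increases to f, so by MCT integral(f_n) -> integral(f) = 22.0/2 = 11.
Convergence: integral(f_12) = 8.727273 -> 11 as n -> infinity


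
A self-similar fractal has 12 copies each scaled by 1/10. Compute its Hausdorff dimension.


For a self-similar set with N copies scaled by 1/r:
dim_H = log(N)/log(r) = log(12)/log(10)
= 2.484907/2.302585
= 1.079181


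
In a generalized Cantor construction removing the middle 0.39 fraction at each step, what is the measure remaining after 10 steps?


Step 1: At each step, fraction remaining = 1 - 0.39 = 0.61
Step 2: After 10 steps, measure = (0.61)^10
Result = 0.007133


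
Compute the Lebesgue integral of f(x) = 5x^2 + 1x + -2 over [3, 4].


The Lebesgue integral of a Riemann-integrable function agrees with the Riemann integral.
Antiderivative F(x) = (5/3)x^3 + (1/2)x^2 + -2x
F(4) = (5/3)*4^3 + (1/2)*4^2 + -2*4
     = (5/3)*64 + (1/2)*16 + -2*4
     = 106.666667 + 8 + -8
     = 106.666667
F(3) = 43.5
Integral = F(4) - F(3) = 106.666667 - 43.5 = 63.166667


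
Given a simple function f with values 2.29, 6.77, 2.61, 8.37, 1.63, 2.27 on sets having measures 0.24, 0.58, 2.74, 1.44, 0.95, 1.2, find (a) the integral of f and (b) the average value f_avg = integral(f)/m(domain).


Step 1: Integral = sum(value_i * measure_i)
= 2.29*0.24 + 6.77*0.58 + 2.61*2.74 + 8.37*1.44 + 1.63*0.95 + 2.27*1.2
= 0.5496 + 3.9266 + 7.1514 + 12.0528 + 1.5485 + 2.724
= 27.9529
Step 2: Total measure of domain = 0.24 + 0.58 + 2.74 + 1.44 + 0.95 + 1.2 = 7.15
Step 3: Average value = 27.9529 / 7.15 = 3.909497


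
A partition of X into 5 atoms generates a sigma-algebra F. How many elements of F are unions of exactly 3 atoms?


Each element of F is a union of some subset of the 5 atoms.
Elements that are unions of exactly 3 atoms correspond to 3-element subsets of the 5 atoms.
Count = C(5, 3) = 5! / (3! * 2!) = 10.


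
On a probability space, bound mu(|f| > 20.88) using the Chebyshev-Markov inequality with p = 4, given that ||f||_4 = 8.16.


Chebyshev/Markov inequality: mu(|f| > eps) <= (||f||_p / eps)^p
Step 1: ||f||_4 / eps = 8.16 / 20.88 = 0.390805
Step 2: Raise to power p = 4:
  (0.390805)^4 = 0.023326
Step 3: Therefore mu(|f| > 20.88) <= 0.023326


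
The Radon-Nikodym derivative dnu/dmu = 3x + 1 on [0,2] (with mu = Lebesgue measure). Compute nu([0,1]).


nu(A) = integral_A (dnu/dmu) dmu = integral_0^1 (3x + 1) dx
Step 1: Antiderivative F(x) = (3/2)x^2 + 1x
Step 2: F(1) = (3/2)*1^2 + 1*1 = 1.5 + 1 = 2.5
Step 3: F(0) = (3/2)*0^2 + 1*0 = 0.0 + 0 = 0.0
Step 4: nu([0,1]) = F(1) - F(0) = 2.5 - 0.0 = 2.5


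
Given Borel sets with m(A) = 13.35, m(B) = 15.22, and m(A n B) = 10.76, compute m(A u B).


By inclusion-exclusion: m(A u B) = m(A) + m(B) - m(A n B)
= 13.35 + 15.22 - 10.76
= 17.81


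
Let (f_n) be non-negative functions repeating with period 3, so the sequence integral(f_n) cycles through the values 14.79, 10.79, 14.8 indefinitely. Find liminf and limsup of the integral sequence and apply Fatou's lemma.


The sequence (integral(f_n)) is periodic with period 3, repeating the values 14.79, 10.79, 14.8 indefinitely.
Step 1: For a periodic sequence, every tail (a_m, a_(m+1), ...) contains all 3 period values infinitely often.
Step 2: Hence inf of every tail = min of the period values = min(14.79, 10.79, 14.8) = 10.79.
        liminf_n integral(f_n) = sup over m of (inf of tail from m) = 10.79.
Step 3: Similarly sup of every tail = max of the period values = 14.8.
        limsup_n integral(f_n) = 14.8.
Step 4: Fatou's lemma: integral(liminf_n f_n) <= liminf_n integral(f_n) = 10.79.
        So the integral of the pointwise liminf is at most 10.79.


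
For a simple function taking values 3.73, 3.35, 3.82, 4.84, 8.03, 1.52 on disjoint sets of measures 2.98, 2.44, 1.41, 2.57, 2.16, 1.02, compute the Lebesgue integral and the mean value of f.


Step 1: Integral = sum(value_i * measure_i)
= 3.73*2.98 + 3.35*2.44 + 3.82*1.41 + 4.84*2.57 + 8.03*2.16 + 1.52*1.02
= 11.1154 + 8.174 + 5.3862 + 12.4388 + 17.3448 + 1.5504
= 56.0096
Step 2: Total measure of domain = 2.98 + 2.44 + 1.41 + 2.57 + 2.16 + 1.02 = 12.58
Step 3: Average value = 56.0096 / 12.58 = 4.452273


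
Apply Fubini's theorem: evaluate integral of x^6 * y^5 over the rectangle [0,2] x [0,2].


By Fubini's theorem, the double integral factors as a product of single integrals:
Step 1: integral_0^2 x^6 dx = [x^7/7] from 0 to 2
     = 2^7/7 = 18.285714
Step 2: integral_0^2 y^5 dy = [y^6/6] from 0 to 2
     = 2^6/6 = 10.666667
Step 3: Double integral = 18.285714 * 10.666667 = 195.047619


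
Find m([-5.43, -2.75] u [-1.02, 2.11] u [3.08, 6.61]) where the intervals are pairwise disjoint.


For pairwise disjoint intervals, m(union) = sum of lengths.
= (-2.75 - -5.43) + (2.11 - -1.02) + (6.61 - 3.08)
= 2.68 + 3.13 + 3.53
= 9.34


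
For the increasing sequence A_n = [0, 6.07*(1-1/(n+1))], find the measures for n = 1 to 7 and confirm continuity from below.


By continuity of measure from below: if A_n increases to A, then m(A_n) -> m(A).
Here A = [0, 6.07], so m(A) = 6.07
Step 1: a_1 = 6.07*(1 - 1/2) = 3.035, m(A_1) = 3.035
Step 2: a_2 = 6.07*(1 - 1/3) = 4.0467, m(A_2) = 4.0467
Step 3: a_3 = 6.07*(1 - 1/4) = 4.5525, m(A_3) = 4.5525
Step 4: a_4 = 6.07*(1 - 1/5) = 4.856, m(A_4) = 4.856
Step 5: a_5 = 6.07*(1 - 1/6) = 5.0583, m(A_5) = 5.0583
Step 6: a_6 = 6.07*(1 - 1/7) = 5.2029, m(A_6) = 5.2029
Step 7: a_7 = 6.07*(1 - 1/8) = 5.3113, m(A_7) = 5.3113
Limit: m(A_n) -> m([0,6.07]) = 6.07


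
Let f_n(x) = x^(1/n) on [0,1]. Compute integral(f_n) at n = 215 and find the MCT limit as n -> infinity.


At n = 215: f_215(x) = x^(1/215).
Step 1: integral(x^(1/215), 0, 1) = [x^(1/215+1) / (1/215+1)] from 0 to 1
     = 1 / (1/215 + 1) = 1 / ((215+1)/215) = 215/(215+1)
     = 215/216 = 0.99537
Step 2: As n -> infinity, f_n(x) = x^(1/n) -> 1 for x in (0,1], and f_n is increasing in n.
By MCT, lim_n integral(f_n) = integral(lim_n f_n) = integral(1, 0, 1) = 1.
Step 3: Verify convergence: 215/216 = 0.99537 -> 1


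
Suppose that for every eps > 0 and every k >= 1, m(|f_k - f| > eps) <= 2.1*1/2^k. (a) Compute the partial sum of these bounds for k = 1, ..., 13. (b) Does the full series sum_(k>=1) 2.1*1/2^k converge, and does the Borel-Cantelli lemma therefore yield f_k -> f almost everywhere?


Step 1: List the terms 2.1*1/2^k for k = 1 to 13:
  k=1: 1.05
  k=2: 0.525
  k=3: 0.2625
  k=4: 0.13125
  k=5: 0.065625
  k=6: 0.032813
  k=7: 0.016406
  k=8: 0.008203
  k=9: 0.004102
  k=10: 0.002051
  k=11: 0.001025
  k=12: 5.126953e-04
  k=13: 2.563477e-04
Step 2: Partial sum = 1.05 + 0.525 + 0.2625 + 0.13125 + 0.065625 + 0.032813 + 0.016406 + 0.008203 + 0.004102 + 0.002051 + 0.001025 + 5.126953e-04 + 2.563477e-04
     = 2.099744
Step 3: The full series sum_(k>=1) 2.1*1/2^k converges (geometric series with ratio 1/2 < 1; a constant multiple of a convergent series converges).
Step 4: Fix eps > 0. Since sum_k m(|f_k - f| > eps) < infinity, the Borel-Cantelli lemma gives
        m(limsup_k {|f_k - f| > eps}) = 0, i.e. for a.e. x, |f_k(x) - f(x)| <= eps for all large k.
        Applying this with eps = 1/j for j = 1, 2, ... and intersecting the countably many full-measure sets,
        for a.e. x we get limsup_k |f_k(x) - f(x)| <= 1/j for every j, hence f_k -> f almost everywhere.
Conclusion: series converges; Borel-Cantelli yields f_k -> f a.e.


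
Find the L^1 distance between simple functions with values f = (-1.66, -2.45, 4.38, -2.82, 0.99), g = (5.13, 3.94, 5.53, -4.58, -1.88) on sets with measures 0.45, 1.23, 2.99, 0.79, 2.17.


Step 1: Compute differences f_i - g_i:
  -1.66 - 5.13 = -6.79
  -2.45 - 3.94 = -6.39
  4.38 - 5.53 = -1.15
  -2.82 - -4.58 = 1.76
  0.99 - -1.88 = 2.87
Step 2: Compute |diff|^1 * measure for each set:
  |-6.79|^1 * 0.45 = 6.79 * 0.45 = 3.0555
  |-6.39|^1 * 1.23 = 6.39 * 1.23 = 7.8597
  |-1.15|^1 * 2.99 = 1.15 * 2.99 = 3.4385
  |1.76|^1 * 0.79 = 1.76 * 0.79 = 1.3904
  |2.87|^1 * 2.17 = 2.87 * 2.17 = 6.2279
Step 3: Sum = 21.972
Step 4: ||f-g||_1 = (21.972)^(1/1) = 21.972


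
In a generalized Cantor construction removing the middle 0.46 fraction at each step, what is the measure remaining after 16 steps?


Step 1: At each step, fraction remaining = 1 - 0.46 = 0.54
Step 2: After 16 steps, measure = (0.54)^16
Result = 5.227574e-05


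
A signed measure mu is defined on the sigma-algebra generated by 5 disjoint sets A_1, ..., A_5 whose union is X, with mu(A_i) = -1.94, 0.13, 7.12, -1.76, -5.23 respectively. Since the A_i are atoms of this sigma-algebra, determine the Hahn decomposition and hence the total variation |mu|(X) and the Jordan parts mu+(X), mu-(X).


Step 1: Every measurable set is a union of atoms (the cells / points), so a Hahn decomposition is
  obtained by grouping atoms by sign: P = union of atoms with mu > 0, N = union of the remaining atoms.
  Atoms in P (indices): 2, 3;  atoms in N (indices): 1, 4, 5
  Positive values: 0.13, 7.12
  Negative values: -1.94, -1.76, -5.23
Step 2: mu+(X) = mu(P) = sum of positive atom values = 7.25
Step 3: mu-(X) = -mu(N) = sum of |negative atom values| = 8.93
Step 4: |mu|(X) = mu+(X) + mu-(X) = 7.25 + 8.93 = 16.18


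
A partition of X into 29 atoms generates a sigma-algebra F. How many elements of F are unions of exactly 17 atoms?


Each element of F is a union of some subset of the 29 atoms.
Elements that are unions of exactly 17 atoms correspond to 17-element subsets of the 29 atoms.
Count = C(29, 17) = 29! / (17! * 12!) = 51895935.


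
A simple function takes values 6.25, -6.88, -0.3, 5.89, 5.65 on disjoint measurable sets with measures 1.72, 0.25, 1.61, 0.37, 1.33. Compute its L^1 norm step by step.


Step 1: Compute |f_i|^1 for each value:
  |6.25|^1 = 6.25
  |-6.88|^1 = 6.88
  |-0.3|^1 = 0.3
  |5.89|^1 = 5.89
  |5.65|^1 = 5.65
Step 2: Multiply by measures and sum:
  6.25 * 1.72 = 10.75
  6.88 * 0.25 = 1.72
  0.3 * 1.61 = 0.483
  5.89 * 0.37 = 2.1793
  5.65 * 1.33 = 7.5145
Sum = 10.75 + 1.72 + 0.483 + 2.1793 + 7.5145 = 22.6468
Step 3: Take the p-th root:
||f||_1 = (22.6468)^(1/1) = 22.6468


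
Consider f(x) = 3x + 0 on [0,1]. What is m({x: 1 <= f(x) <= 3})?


f^(-1)([1, 3]) = {x : 1 <= 3x + 0 <= 3}
Solving: (1 - 0)/3 <= x <= (3 - 0)/3
= [0.333333, 1]
Intersecting with [0,1]: [0.333333, 1]
Measure = 1 - 0.333333 = 0.666667


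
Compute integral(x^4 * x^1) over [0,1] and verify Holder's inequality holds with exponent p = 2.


Step 1: Exact integral of f*g = integral(x^5, 0, 1) = 1/6
     = 0.166667
Step 2: Holder bound with p=2, q=2:
  ||f||_p = (integral x^8 dx)^(1/2) = (1/9)^(1/2) = 0.333333
  ||g||_q = (integral x^2 dx)^(1/2) = (1/3)^(1/2) = 0.57735
Step 3: Holder bound = ||f||_p * ||g||_q = 0.333333 * 0.57735 = 0.19245
Verification: 0.166667 <= 0.19245 (Holder holds)


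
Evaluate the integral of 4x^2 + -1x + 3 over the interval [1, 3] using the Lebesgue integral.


The Lebesgue integral of a Riemann-integrable function agrees with the Riemann integral.
Antiderivative F(x) = (4/3)x^3 + (-1/2)x^2 + 3x
F(3) = (4/3)*3^3 + (-1/2)*3^2 + 3*3
     = (4/3)*27 + (-1/2)*9 + 3*3
     = 36 + -4.5 + 9
     = 40.5
F(1) = 3.833333
Integral = F(3) - F(1) = 40.5 - 3.833333 = 36.666667


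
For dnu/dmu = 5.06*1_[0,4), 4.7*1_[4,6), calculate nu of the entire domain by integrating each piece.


Integrate each piece of the Radon-Nikodym derivative:
Step 1: integral_0^4 5.06 dx = 5.06*(4-0) = 5.06*4 = 20.24
Step 2: integral_4^6 4.7 dx = 4.7*(6-4) = 4.7*2 = 9.4
Total: 20.24 + 9.4 = 29.64


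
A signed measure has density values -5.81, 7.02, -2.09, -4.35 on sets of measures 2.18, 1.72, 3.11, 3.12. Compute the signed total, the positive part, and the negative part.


Step 1: Compute signed measure on each set:
  Set 1: -5.81 * 2.18 = -12.6658
  Set 2: 7.02 * 1.72 = 12.0744
  Set 3: -2.09 * 3.11 = -6.4999
  Set 4: -4.35 * 3.12 = -13.572
Step 2: Total signed measure = (-12.6658) + (12.0744) + (-6.4999) + (-13.572)
     = -20.6633
Step 3: Positive part mu+(X) = sum of positive contributions = 12.0744
Step 4: Negative part mu-(X) = |sum of negative contributions| = 32.7377


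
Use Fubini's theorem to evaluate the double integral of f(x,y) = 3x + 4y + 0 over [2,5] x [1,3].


By Fubini, integrate in x first, then y.
Step 1: Fix y, integrate over x in [2,5]:
  integral(3x + 4y + 0, x=2..5)
  = 3*(5^2 - 2^2)/2 + (4y + 0)*(5 - 2)
  = 31.5 + (4y + 0)*3
  = 31.5 + 12y + 0
  = 31.5 + 12y
Step 2: Integrate over y in [1,3]:
  integral(31.5 + 12y, y=1..3)
  = 31.5*2 + 12*(3^2 - 1^2)/2
  = 63 + 48
  = 111


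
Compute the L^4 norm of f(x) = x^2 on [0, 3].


Step 1: ||f||_4 = (integral_0^3 |x^2|^4 dx)^(1/4)
     = (integral_0^3 x^8 dx)^(1/4)
Step 2: integral_0^3 x^8 dx = [x^9/(9)] from 0 to 3 = 3^9/9
     = 19683/9 = 2187
Step 3: ||f||_4 = (2187)^(1/4) = 6.838521


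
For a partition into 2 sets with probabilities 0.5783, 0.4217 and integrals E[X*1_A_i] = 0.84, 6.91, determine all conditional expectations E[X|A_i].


For each cell A_i: E[X|A_i] = E[X*1_A_i] / P(A_i)
Step 1: E[X|A_1] = 0.84 / 0.5783 = 1.452533
Step 2: E[X|A_2] = 6.91 / 0.4217 = 16.386056
Verification: E[X] = sum E[X*1_A_i] = 0.84 + 6.91 = 7.75


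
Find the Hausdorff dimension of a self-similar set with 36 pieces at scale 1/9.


For a self-similar set with N copies scaled by 1/r:
dim_H = log(N)/log(r) = log(36)/log(9)
= 3.583519/2.197225
= 1.63093


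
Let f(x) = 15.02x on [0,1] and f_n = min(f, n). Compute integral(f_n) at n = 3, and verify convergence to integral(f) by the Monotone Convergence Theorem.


f(x) = 15.02x on [0,1]; f_n(x) = min(15.02x, n). At n = 3:
Step 1: f(x) reaches 3 at x = 3/15.02 = 0.199734
Step 2: integral(f_3) = integral(15.02x, 0, 0.199734) + integral(3, 0.199734, 1)
       = 15.02*0.199734^2/2 + 3*(1 - 0.199734)
       = 0.299601 + 2.400799
       = 2.700399
Step 3: As n -> infinity, f_n increases to f, so by MCT integral(f_n) -> integral(f) = 15.02/2 = 7.51.
Convergence: integral(f_3) = 2.700399 -> 7.51 as n -> infinity


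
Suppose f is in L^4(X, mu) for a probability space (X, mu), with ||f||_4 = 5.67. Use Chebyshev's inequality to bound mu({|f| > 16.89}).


Chebyshev/Markov inequality: mu(|f| > eps) <= (||f||_p / eps)^p
Step 1: ||f||_4 / eps = 5.67 / 16.89 = 0.335702
Step 2: Raise to power p = 4:
  (0.335702)^4 = 0.0127
Step 3: Therefore mu(|f| > 16.89) <= 0.0127


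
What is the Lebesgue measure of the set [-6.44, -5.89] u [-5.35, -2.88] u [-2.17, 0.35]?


For pairwise disjoint intervals, m(union) = sum of lengths.
= (-5.89 - -6.44) + (-2.88 - -5.35) + (0.35 - -2.17)
= 0.55 + 2.47 + 2.52
= 5.54


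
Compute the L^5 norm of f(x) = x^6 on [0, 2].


Step 1: ||f||_5 = (integral_0^2 |x^6|^5 dx)^(1/5)
     = (integral_0^2 x^30 dx)^(1/5)
Step 2: integral_0^2 x^30 dx = [x^31/(31)] from 0 to 2 = 2^31/31
     = 2147483648/31 = 6.927367e+07
Step 3: ||f||_5 = (6.927367e+07)^(1/5) = 36.992496


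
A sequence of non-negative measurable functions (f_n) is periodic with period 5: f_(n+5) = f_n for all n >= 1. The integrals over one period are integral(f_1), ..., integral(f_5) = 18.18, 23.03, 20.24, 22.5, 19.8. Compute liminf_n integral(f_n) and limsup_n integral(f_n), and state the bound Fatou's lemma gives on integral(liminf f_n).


The sequence (integral(f_n)) is periodic with period 5, repeating the values 18.18, 23.03, 20.24, 22.5, 19.8 indefinitely.
Step 1: For a periodic sequence, every tail (a_m, a_(m+1), ...) contains all 5 period values infinitely often.
Step 2: Hence inf of every tail = min of the period values = min(18.18, 23.03, 20.24, 22.5, 19.8) = 18.18.
        liminf_n integral(f_n) = sup over m of (inf of tail from m) = 18.18.
Step 3: Similarly sup of every tail = max of the period values = 23.03.
        limsup_n integral(f_n) = 23.03.
Step 4: Fatou's lemma: integral(liminf_n f_n) <= liminf_n integral(f_n) = 18.18.
        So the integral of the pointwise liminf is at most 18.18.


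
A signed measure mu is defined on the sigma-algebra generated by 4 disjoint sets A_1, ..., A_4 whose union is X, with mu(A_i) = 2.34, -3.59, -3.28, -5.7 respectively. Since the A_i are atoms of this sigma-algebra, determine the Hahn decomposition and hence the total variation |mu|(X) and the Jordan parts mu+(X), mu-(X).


Step 1: Every measurable set is a union of atoms (the cells / points), so a Hahn decomposition is
  obtained by grouping atoms by sign: P = union of atoms with mu > 0, N = union of the remaining atoms.
  Atoms in P (indices): 1;  atoms in N (indices): 2, 3, 4
  Positive values: 2.34
  Negative values: -3.59, -3.28, -5.7
Step 2: mu+(X) = mu(P) = sum of positive atom values = 2.34
Step 3: mu-(X) = -mu(N) = sum of |negative atom values| = 12.57
Step 4: |mu|(X) = mu+(X) + mu-(X) = 2.34 + 12.57 = 14.91


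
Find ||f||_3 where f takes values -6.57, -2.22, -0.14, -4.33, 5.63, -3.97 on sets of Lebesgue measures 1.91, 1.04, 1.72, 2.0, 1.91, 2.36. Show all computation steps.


Step 1: Compute |f_i|^3 for each value:
  |-6.57|^3 = 283.593393
  |-2.22|^3 = 10.941048
  |-0.14|^3 = 0.002744
  |-4.33|^3 = 81.182737
  |5.63|^3 = 178.453547
  |-3.97|^3 = 62.570773
Step 2: Multiply by measures and sum:
  283.593393 * 1.91 = 541.663381
  10.941048 * 1.04 = 11.37869
  0.002744 * 1.72 = 0.00472
  81.182737 * 2.0 = 162.365474
  178.453547 * 1.91 = 340.846275
  62.570773 * 2.36 = 147.667024
Sum = 541.663381 + 11.37869 + 0.00472 + 162.365474 + 340.846275 + 147.667024 = 1203.925563
Step 3: Take the p-th root:
||f||_3 = (1203.925563)^(1/3) = 10.638161


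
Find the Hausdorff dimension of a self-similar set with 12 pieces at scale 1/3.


For a self-similar set with N copies scaled by 1/r:
dim_H = log(N)/log(r) = log(12)/log(3)
= 2.484907/1.098612
= 2.26186


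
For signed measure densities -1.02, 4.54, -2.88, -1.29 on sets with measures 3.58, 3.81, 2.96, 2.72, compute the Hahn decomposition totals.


Step 1: Compute signed measure on each set:
  Set 1: -1.02 * 3.58 = -3.6516
  Set 2: 4.54 * 3.81 = 17.2974
  Set 3: -2.88 * 2.96 = -8.5248
  Set 4: -1.29 * 2.72 = -3.5088
Step 2: Total signed measure = (-3.6516) + (17.2974) + (-8.5248) + (-3.5088)
     = 1.6122
Step 3: Positive part mu+(X) = sum of positive contributions = 17.2974
Step 4: Negative part mu-(X) = |sum of negative contributions| = 15.6852


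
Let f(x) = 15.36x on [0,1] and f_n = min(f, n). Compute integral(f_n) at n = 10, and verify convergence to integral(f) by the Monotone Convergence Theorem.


f(x) = 15.36x on [0,1]; f_n(x) = min(15.36x, n). At n = 10:
Step 1: f(x) reaches 10 at x = 10/15.36 = 0.651042
Step 2: integral(f_10) = integral(15.36x, 0, 0.651042) + integral(10, 0.651042, 1)
       = 15.36*0.651042^2/2 + 10*(1 - 0.651042)
       = 3.255208 + 3.489583
       = 6.744792
Step 3: As n -> infinity, f_n increases to f, so by MCT integral(f_n) -> integral(f) = 15.36/2 = 7.68.
Convergence: integral(f_10) = 6.744792 -> 7.68 as n -> infinity


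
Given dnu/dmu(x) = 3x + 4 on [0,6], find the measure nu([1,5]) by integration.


nu(A) = integral_A (dnu/dmu) dmu = integral_1^5 (3x + 4) dx
Step 1: Antiderivative F(x) = (3/2)x^2 + 4x
Step 2: F(5) = (3/2)*5^2 + 4*5 = 37.5 + 20 = 57.5
Step 3: F(1) = (3/2)*1^2 + 4*1 = 1.5 + 4 = 5.5
Step 4: nu([1,5]) = F(5) - F(1) = 57.5 - 5.5 = 52


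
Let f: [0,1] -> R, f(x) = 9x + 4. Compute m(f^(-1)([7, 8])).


f^(-1)([7, 8]) = {x : 7 <= 9x + 4 <= 8}
Solving: (7 - 4)/9 <= x <= (8 - 4)/9
= [0.333333, 0.444444]
Intersecting with [0,1]: [0.333333, 0.444444]
Measure = 0.444444 - 0.333333 = 0.111111


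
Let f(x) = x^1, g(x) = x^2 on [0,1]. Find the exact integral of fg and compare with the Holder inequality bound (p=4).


Step 1: Exact integral of f*g = integral(x^3, 0, 1) = 1/4
     = 0.25
Step 2: Holder bound with p=4, q=1.333333:
  ||f||_p = (integral x^4 dx)^(1/4) = (1/5)^(1/4) = 0.66874
  ||g||_q = (integral x^2.666667 dx)^(1/1.333333) = (1/3.666667)^(1/1.333333) = 0.377395
Step 3: Holder bound = ||f||_p * ||g||_q = 0.66874 * 0.377395 = 0.252379
Verification: 0.25 <= 0.252379 (Holder holds)


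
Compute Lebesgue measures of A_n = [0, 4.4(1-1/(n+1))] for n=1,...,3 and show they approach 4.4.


By continuity of measure from below: if A_n increases to A, then m(A_n) -> m(A).
Here A = [0, 4.4], so m(A) = 4.4
Step 1: a_1 = 4.4*(1 - 1/2) = 2.2, m(A_1) = 2.2
Step 2: a_2 = 4.4*(1 - 1/3) = 2.9333, m(A_2) = 2.9333
Step 3: a_3 = 4.4*(1 - 1/4) = 3.3, m(A_3) = 3.3
Limit: m(A_n) -> m([0,4.4]) = 4.4


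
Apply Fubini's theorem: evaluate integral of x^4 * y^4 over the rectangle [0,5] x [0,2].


By Fubini's theorem, the double integral factors as a product of single integrals:
Step 1: integral_0^5 x^4 dx = [x^5/5] from 0 to 5
     = 5^5/5 = 625
Step 2: integral_0^2 y^4 dy = [y^5/5] from 0 to 2
     = 2^5/5 = 6.4
Step 3: Double integral = 625 * 6.4 = 4000


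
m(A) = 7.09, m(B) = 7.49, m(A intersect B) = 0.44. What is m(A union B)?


By inclusion-exclusion: m(A u B) = m(A) + m(B) - m(A n B)
= 7.09 + 7.49 - 0.44
= 14.14


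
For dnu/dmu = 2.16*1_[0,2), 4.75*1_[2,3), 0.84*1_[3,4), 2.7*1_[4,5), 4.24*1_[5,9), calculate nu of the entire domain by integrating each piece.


Integrate each piece of the Radon-Nikodym derivative:
Step 1: integral_0^2 2.16 dx = 2.16*(2-0) = 2.16*2 = 4.32
Step 2: integral_2^3 4.75 dx = 4.75*(3-2) = 4.75*1 = 4.75
Step 3: integral_3^4 0.84 dx = 0.84*(4-3) = 0.84*1 = 0.84
Step 4: integral_4^5 2.7 dx = 2.7*(5-4) = 2.7*1 = 2.7
Step 5: integral_5^9 4.24 dx = 4.24*(9-5) = 4.24*4 = 16.96
Total: 4.32 + 4.75 + 0.84 + 2.7 + 16.96 = 29.57


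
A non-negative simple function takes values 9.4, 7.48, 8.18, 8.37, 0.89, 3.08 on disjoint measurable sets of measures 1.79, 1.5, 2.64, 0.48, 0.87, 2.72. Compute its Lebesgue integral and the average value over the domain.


Step 1: Integral = sum(value_i * measure_i)
= 9.4*1.79 + 7.48*1.5 + 8.18*2.64 + 8.37*0.48 + 0.89*0.87 + 3.08*2.72
= 16.826 + 11.22 + 21.5952 + 4.0176 + 0.7743 + 8.3776
= 62.8107
Step 2: Total measure of domain = 1.79 + 1.5 + 2.64 + 0.48 + 0.87 + 2.72 = 10
Step 3: Average value = 62.8107 / 10 = 6.28107


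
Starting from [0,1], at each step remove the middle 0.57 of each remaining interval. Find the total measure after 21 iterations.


Step 1: At each step, fraction remaining = 1 - 0.57 = 0.43
Step 2: After 21 steps, measure = (0.43)^21
Result = 2.008342e-08


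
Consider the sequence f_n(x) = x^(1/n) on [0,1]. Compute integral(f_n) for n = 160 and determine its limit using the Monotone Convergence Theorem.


At n = 160: f_160(x) = x^(1/160).
Step 1: integral(x^(1/160), 0, 1) = [x^(1/160+1) / (1/160+1)] from 0 to 1
     = 1 / (1/160 + 1) = 1 / ((160+1)/160) = 160/(160+1)
     = 160/161 = 0.993789
Step 2: As n -> infinity, f_n(x) = x^(1/n) -> 1 for x in (0,1], and f_n is increasing in n.
By MCT, lim_n integral(f_n) = integral(lim_n f_n) = integral(1, 0, 1) = 1.
Step 3: Verify convergence: 160/161 = 0.993789 -> 1


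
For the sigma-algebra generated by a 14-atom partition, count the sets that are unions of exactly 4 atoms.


Each element of F is a union of some subset of the 14 atoms.
Elements that are unions of exactly 4 atoms correspond to 4-element subsets of the 14 atoms.
Count = C(14, 4) = 14! / (4! * 10!) = 1001.


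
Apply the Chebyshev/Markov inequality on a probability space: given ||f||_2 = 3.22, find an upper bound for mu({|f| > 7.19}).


Chebyshev/Markov inequality: mu(|f| > eps) <= (||f||_p / eps)^p
Step 1: ||f||_2 / eps = 3.22 / 7.19 = 0.447844
Step 2: Raise to power p = 2:
  (0.447844)^2 = 0.200564
Step 3: Therefore mu(|f| > 7.19) <= 0.200564


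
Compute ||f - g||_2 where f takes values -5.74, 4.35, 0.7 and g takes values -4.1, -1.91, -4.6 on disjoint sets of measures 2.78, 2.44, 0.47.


Step 1: Compute differences f_i - g_i:
  -5.74 - -4.1 = -1.64
  4.35 - -1.91 = 6.26
  0.7 - -4.6 = 5.3
Step 2: Compute |diff|^2 * measure for each set:
  |-1.64|^2 * 2.78 = 2.6896 * 2.78 = 7.477088
  |6.26|^2 * 2.44 = 39.1876 * 2.44 = 95.617744
  |5.3|^2 * 0.47 = 28.09 * 0.47 = 13.2023
Step 3: Sum = 116.297132
Step 4: ||f-g||_2 = (116.297132)^(1/2) = 10.784115


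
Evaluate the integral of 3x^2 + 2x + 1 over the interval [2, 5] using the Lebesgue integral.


The Lebesgue integral of a Riemann-integrable function agrees with the Riemann integral.
Antiderivative F(x) = (3/3)x^3 + (2/2)x^2 + 1x
F(5) = (3/3)*5^3 + (2/2)*5^2 + 1*5
     = (3/3)*125 + (2/2)*25 + 1*5
     = 125 + 25 + 5
     = 155
F(2) = 14
Integral = F(5) - F(2) = 155 - 14 = 141


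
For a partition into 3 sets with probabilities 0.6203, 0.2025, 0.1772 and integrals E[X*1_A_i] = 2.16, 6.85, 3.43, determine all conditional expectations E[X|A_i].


For each cell A_i: E[X|A_i] = E[X*1_A_i] / P(A_i)
Step 1: E[X|A_1] = 2.16 / 0.6203 = 3.482186
Step 2: E[X|A_2] = 6.85 / 0.2025 = 33.82716
Step 3: E[X|A_3] = 3.43 / 0.1772 = 19.356659
Verification: E[X] = sum E[X*1_A_i] = 2.16 + 6.85 + 3.43 = 12.44


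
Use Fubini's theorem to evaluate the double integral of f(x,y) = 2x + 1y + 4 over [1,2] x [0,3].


By Fubini, integrate in x first, then y.
Step 1: Fix y, integrate over x in [1,2]:
  integral(2x + 1y + 4, x=1..2)
  = 2*(2^2 - 1^2)/2 + (1y + 4)*(2 - 1)
  = 3 + (1y + 4)*1
  = 3 + 1y + 4
  = 7 + 1y
Step 2: Integrate over y in [0,3]:
  integral(7 + 1y, y=0..3)
  = 7*3 + 1*(3^2 - 0^2)/2
  = 21 + 4.5
  = 25.5


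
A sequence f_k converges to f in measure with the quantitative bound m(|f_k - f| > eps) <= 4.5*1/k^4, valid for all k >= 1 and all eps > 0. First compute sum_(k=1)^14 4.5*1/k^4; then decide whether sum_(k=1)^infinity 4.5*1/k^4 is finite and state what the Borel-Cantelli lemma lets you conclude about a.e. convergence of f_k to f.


Step 1: List the terms 4.5*1/k^4 for k = 1 to 14:
  k=1: 4.5
  k=2: 0.28125
  k=3: 0.055556
  k=4: 0.017578
  k=5: 0.0072
  k=6: 0.003472
  k=7: 0.001874
  k=8: 0.001099
  k=9: 6.858711e-04
  k=10: 4.500000e-04
  k=11: 3.073561e-04
  k=12: 2.170139e-04
  k=13: 1.575575e-04
  k=14: 1.171387e-04
Step 2: Partial sum = 4.5 + 0.28125 + 0.055556 + 0.017578 + 0.0072 + 0.003472 + 0.001874 + 0.001099 + 6.858711e-04 + 4.500000e-04 + 3.073561e-04 + 2.170139e-04 + 1.575575e-04 + 1.171387e-04
     = 4.869964
Step 3: The full series sum_(k>=1) 4.5*1/k^4 converges (p-series with p = 4 > 1; a constant multiple of a convergent series converges).
Step 4: Fix eps > 0. Since sum_k m(|f_k - f| > eps) < infinity, the Borel-Cantelli lemma gives
        m(limsup_k {|f_k - f| > eps}) = 0, i.e. for a.e. x, |f_k(x) - f(x)| <= eps for all large k.
        Applying this with eps = 1/j for j = 1, 2, ... and intersecting the countably many full-measure sets,
        for a.e. x we get limsup_k |f_k(x) - f(x)| <= 1/j for every j, hence f_k -> f almost everywhere.
Conclusion: series converges; Borel-Cantelli yields f_k -> f a.e.


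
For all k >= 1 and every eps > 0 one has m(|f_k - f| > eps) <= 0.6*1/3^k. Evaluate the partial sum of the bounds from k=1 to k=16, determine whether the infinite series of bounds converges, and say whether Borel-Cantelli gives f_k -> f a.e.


Step 1: List the terms 0.6*1/3^k for k = 1 to 16:
  k=1: 0.2
  k=2: 0.066667
  k=3: 0.022222
  k=4: 0.007407
  k=5: 0.002469
  k=6: 8.230453e-04
  k=7: 2.743484e-04
  k=8: 9.144947e-05
  k=9: 3.048316e-05
  k=10: 1.016105e-05
  k=11: 3.387018e-06
  k=12: 1.129006e-06
  k=13: 3.763353e-07
  k=14: 1.254451e-07
  k=15: 4.181503e-08
  k=16: 1.393834e-08
Step 2: Partial sum = 0.2 + 0.066667 + 0.022222 + 0.007407 + 0.002469 + 8.230453e-04 + 2.743484e-04 + 9.144947e-05 + 3.048316e-05 + 1.016105e-05 + 3.387018e-06 + 1.129006e-06 + 3.763353e-07 + 1.254451e-07 + 4.181503e-08 + 1.393834e-08
     = 0.3
Step 3: The full series sum_(k>=1) 0.6*1/3^k converges (geometric series with ratio 1/3 < 1; a constant multiple of a convergent series converges).
Step 4: Fix eps > 0. Since sum_k m(|f_k - f| > eps) < infinity, the Borel-Cantelli lemma gives
        m(limsup_k {|f_k - f| > eps}) = 0, i.e. for a.e. x, |f_k(x) - f(x)| <= eps for all large k.
        Applying this with eps = 1/j for j = 1, 2, ... and intersecting the countably many full-measure sets,
        for a.e. x we get limsup_k |f_k(x) - f(x)| <= 1/j for every j, hence f_k -> f almost everywhere.
Conclusion: series converges; Borel-Cantelli yields f_k -> f a.e.


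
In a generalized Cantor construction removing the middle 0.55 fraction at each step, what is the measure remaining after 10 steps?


Step 1: At each step, fraction remaining = 1 - 0.55 = 0.45
Step 2: After 10 steps, measure = (0.45)^10
Result = 3.405063e-04


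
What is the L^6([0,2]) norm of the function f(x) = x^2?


Step 1: ||f||_6 = (integral_0^2 |x^2|^6 dx)^(1/6)
     = (integral_0^2 x^12 dx)^(1/6)
Step 2: integral_0^2 x^12 dx = [x^13/(13)] from 0 to 2 = 2^13/13
     = 8192/13 = 630.153846
Step 3: ||f||_6 = (630.153846)^(1/6) = 2.928023


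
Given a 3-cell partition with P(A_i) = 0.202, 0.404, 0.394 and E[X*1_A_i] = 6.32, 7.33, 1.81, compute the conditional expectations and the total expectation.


For each cell A_i: E[X|A_i] = E[X*1_A_i] / P(A_i)
Step 1: E[X|A_1] = 6.32 / 0.202 = 31.287129
Step 2: E[X|A_2] = 7.33 / 0.404 = 18.143564
Step 3: E[X|A_3] = 1.81 / 0.394 = 4.593909
Verification: E[X] = sum E[X*1_A_i] = 6.32 + 7.33 + 1.81 = 15.46


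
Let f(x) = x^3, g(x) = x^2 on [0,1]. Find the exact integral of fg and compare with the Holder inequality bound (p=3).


Step 1: Exact integral of f*g = integral(x^5, 0, 1) = 1/6
     = 0.166667
Step 2: Holder bound with p=3, q=1.5:
  ||f||_p = (integral x^9 dx)^(1/3) = (1/10)^(1/3) = 0.464159
  ||g||_q = (integral x^3 dx)^(1/1.5) = (1/4)^(1/1.5) = 0.39685
Step 3: Holder bound = ||f||_p * ||g||_q = 0.464159 * 0.39685 = 0.184202
Verification: 0.166667 <= 0.184202 (Holder holds)


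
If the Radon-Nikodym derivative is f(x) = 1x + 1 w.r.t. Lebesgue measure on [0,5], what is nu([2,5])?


nu(A) = integral_A (dnu/dmu) dmu = integral_2^5 (1x + 1) dx
Step 1: Antiderivative F(x) = (1/2)x^2 + 1x
Step 2: F(5) = (1/2)*5^2 + 1*5 = 12.5 + 5 = 17.5
Step 3: F(2) = (1/2)*2^2 + 1*2 = 2 + 2 = 4
Step 4: nu([2,5]) = F(5) - F(2) = 17.5 - 4 = 13.5


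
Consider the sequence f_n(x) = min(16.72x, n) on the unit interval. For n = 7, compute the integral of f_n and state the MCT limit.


f(x) = 16.72x on [0,1]; f_n(x) = min(16.72x, n). At n = 7:
Step 1: f(x) reaches 7 at x = 7/16.72 = 0.41866
Step 2: integral(f_7) = integral(16.72x, 0, 0.41866) + integral(7, 0.41866, 1)
       = 16.72*0.41866^2/2 + 7*(1 - 0.41866)
       = 1.465311 + 4.069378
       = 5.534689
Step 3: As n -> infinity, f_n increases to f, so by MCT integral(f_n) -> integral(f) = 16.72/2 = 8.36.
Convergence: integral(f_7) = 5.534689 -> 8.36 as n -> infinity


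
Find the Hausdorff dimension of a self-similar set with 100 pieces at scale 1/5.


For a self-similar set with N copies scaled by 1/r:
dim_H = log(N)/log(r) = log(100)/log(5)
= 4.60517/1.609438
= 2.861353


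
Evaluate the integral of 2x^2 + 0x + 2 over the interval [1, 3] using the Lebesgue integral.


The Lebesgue integral of a Riemann-integrable function agrees with the Riemann integral.
Antiderivative F(x) = (2/3)x^3 + (0/2)x^2 + 2x
F(3) = (2/3)*3^3 + (0/2)*3^2 + 2*3
     = (2/3)*27 + (0/2)*9 + 2*3
     = 18 + 0.0 + 6
     = 24
F(1) = 2.666667
Integral = F(3) - F(1) = 24 - 2.666667 = 21.333333


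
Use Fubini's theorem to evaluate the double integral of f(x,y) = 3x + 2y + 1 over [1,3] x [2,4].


By Fubini, integrate in x first, then y.
Step 1: Fix y, integrate over x in [1,3]:
  integral(3x + 2y + 1, x=1..3)
  = 3*(3^2 - 1^2)/2 + (2y + 1)*(3 - 1)
  = 12 + (2y + 1)*2
  = 12 + 4y + 2
  = 14 + 4y
Step 2: Integrate over y in [2,4]:
  integral(14 + 4y, y=2..4)
  = 14*2 + 4*(4^2 - 2^2)/2
  = 28 + 24
  = 52


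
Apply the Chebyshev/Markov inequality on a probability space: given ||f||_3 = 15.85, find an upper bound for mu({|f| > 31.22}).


Chebyshev/Markov inequality: mu(|f| > eps) <= (||f||_p / eps)^p
Step 1: ||f||_3 / eps = 15.85 / 31.22 = 0.507687
Step 2: Raise to power p = 3:
  (0.507687)^3 = 0.130855
Step 3: Therefore mu(|f| > 31.22) <= 0.130855


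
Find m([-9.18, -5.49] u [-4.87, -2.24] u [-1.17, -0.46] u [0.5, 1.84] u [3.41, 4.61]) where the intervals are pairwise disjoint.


For pairwise disjoint intervals, m(union) = sum of lengths.
= (-5.49 - -9.18) + (-2.24 - -4.87) + (-0.46 - -1.17) + (1.84 - 0.5) + (4.61 - 3.41)
= 3.69 + 2.63 + 0.71 + 1.34 + 1.2
= 9.57


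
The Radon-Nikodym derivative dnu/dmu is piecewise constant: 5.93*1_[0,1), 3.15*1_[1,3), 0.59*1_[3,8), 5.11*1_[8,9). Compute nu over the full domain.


Integrate each piece of the Radon-Nikodym derivative:
Step 1: integral_0^1 5.93 dx = 5.93*(1-0) = 5.93*1 = 5.93
Step 2: integral_1^3 3.15 dx = 3.15*(3-1) = 3.15*2 = 6.3
Step 3: integral_3^8 0.59 dx = 0.59*(8-3) = 0.59*5 = 2.95
Step 4: integral_8^9 5.11 dx = 5.11*(9-8) = 5.11*1 = 5.11
Total: 5.93 + 6.3 + 2.95 + 5.11 = 20.29


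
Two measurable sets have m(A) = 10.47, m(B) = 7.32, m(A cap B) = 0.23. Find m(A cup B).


By inclusion-exclusion: m(A u B) = m(A) + m(B) - m(A n B)
= 10.47 + 7.32 - 0.23
= 17.56


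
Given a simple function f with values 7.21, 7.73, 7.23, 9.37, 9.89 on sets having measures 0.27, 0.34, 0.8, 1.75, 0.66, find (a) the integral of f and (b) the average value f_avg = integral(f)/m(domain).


Step 1: Integral = sum(value_i * measure_i)
= 7.21*0.27 + 7.73*0.34 + 7.23*0.8 + 9.37*1.75 + 9.89*0.66
= 1.9467 + 2.6282 + 5.784 + 16.3975 + 6.5274
= 33.2838
Step 2: Total measure of domain = 0.27 + 0.34 + 0.8 + 1.75 + 0.66 = 3.82
Step 3: Average value = 33.2838 / 3.82 = 8.713037


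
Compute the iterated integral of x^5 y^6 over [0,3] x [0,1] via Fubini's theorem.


By Fubini's theorem, the double integral factors as a product of single integrals:
Step 1: integral_0^3 x^5 dx = [x^6/6] from 0 to 3
     = 3^6/6 = 121.5
Step 2: integral_0^1 y^6 dy = [y^7/7] from 0 to 1
     = 1^7/7 = 0.142857
Step 3: Double integral = 121.5 * 0.142857 = 17.357143


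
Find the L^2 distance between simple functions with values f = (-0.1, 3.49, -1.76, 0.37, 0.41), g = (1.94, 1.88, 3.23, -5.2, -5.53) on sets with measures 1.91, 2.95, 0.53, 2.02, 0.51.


Step 1: Compute differences f_i - g_i:
  -0.1 - 1.94 = -2.04
  3.49 - 1.88 = 1.61
  -1.76 - 3.23 = -4.99
  0.37 - -5.2 = 5.57
  0.41 - -5.53 = 5.94
Step 2: Compute |diff|^2 * measure for each set:
  |-2.04|^2 * 1.91 = 4.1616 * 1.91 = 7.948656
  |1.61|^2 * 2.95 = 2.5921 * 2.95 = 7.646695
  |-4.99|^2 * 0.53 = 24.9001 * 0.53 = 13.197053
  |5.57|^2 * 2.02 = 31.0249 * 2.02 = 62.670298
  |5.94|^2 * 0.51 = 35.2836 * 0.51 = 17.994636
Step 3: Sum = 109.457338
Step 4: ||f-g||_2 = (109.457338)^(1/2) = 10.462186


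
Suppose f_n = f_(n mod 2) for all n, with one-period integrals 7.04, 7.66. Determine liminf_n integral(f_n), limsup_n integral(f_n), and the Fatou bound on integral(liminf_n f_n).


The sequence (integral(f_n)) is periodic with period 2, repeating the values 7.04, 7.66 indefinitely.
Step 1: For a periodic sequence, every tail (a_m, a_(m+1), ...) contains all 2 period values infinitely often.
Step 2: Hence inf of every tail = min of the period values = min(7.04, 7.66) = 7.04.
        liminf_n integral(f_n) = sup over m of (inf of tail from m) = 7.04.
Step 3: Similarly sup of every tail = max of the period values = 7.66.
        limsup_n integral(f_n) = 7.66.
Step 4: Fatou's lemma: integral(liminf_n f_n) <= liminf_n integral(f_n) = 7.04.
        So the integral of the pointwise liminf is at most 7.04.


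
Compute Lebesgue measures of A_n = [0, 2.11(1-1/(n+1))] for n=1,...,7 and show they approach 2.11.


By continuity of measure from below: if A_n increases to A, then m(A_n) -> m(A).
Here A = [0, 2.11], so m(A) = 2.11
Step 1: a_1 = 2.11*(1 - 1/2) = 1.055, m(A_1) = 1.055
Step 2: a_2 = 2.11*(1 - 1/3) = 1.4067, m(A_2) = 1.4067
Step 3: a_3 = 2.11*(1 - 1/4) = 1.5825, m(A_3) = 1.5825
Step 4: a_4 = 2.11*(1 - 1/5) = 1.688, m(A_4) = 1.688
Step 5: a_5 = 2.11*(1 - 1/6) = 1.7583, m(A_5) = 1.7583
Step 6: a_6 = 2.11*(1 - 1/7) = 1.8086, m(A_6) = 1.8086
Step 7: a_7 = 2.11*(1 - 1/8) = 1.8462, m(A_7) = 1.8462
Limit: m(A_n) -> m([0,2.11]) = 2.11


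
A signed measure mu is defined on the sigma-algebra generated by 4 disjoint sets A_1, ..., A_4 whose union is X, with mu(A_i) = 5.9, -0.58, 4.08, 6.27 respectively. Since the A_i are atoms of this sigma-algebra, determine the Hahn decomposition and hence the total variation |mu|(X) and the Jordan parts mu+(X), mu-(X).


Step 1: Every measurable set is a union of atoms (the cells / points), so a Hahn decomposition is
  obtained by grouping atoms by sign: P = union of atoms with mu > 0, N = union of the remaining atoms.
  Atoms in P (indices): 1, 3, 4;  atoms in N (indices): 2
  Positive values: 5.9, 4.08, 6.27
  Negative values: -0.58
Step 2: mu+(X) = mu(P) = sum of positive atom values = 16.25
Step 3: mu-(X) = -mu(N) = sum of |negative atom values| = 0.58
Step 4: |mu|(X) = mu+(X) + mu-(X) = 16.25 + 0.58 = 16.83
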